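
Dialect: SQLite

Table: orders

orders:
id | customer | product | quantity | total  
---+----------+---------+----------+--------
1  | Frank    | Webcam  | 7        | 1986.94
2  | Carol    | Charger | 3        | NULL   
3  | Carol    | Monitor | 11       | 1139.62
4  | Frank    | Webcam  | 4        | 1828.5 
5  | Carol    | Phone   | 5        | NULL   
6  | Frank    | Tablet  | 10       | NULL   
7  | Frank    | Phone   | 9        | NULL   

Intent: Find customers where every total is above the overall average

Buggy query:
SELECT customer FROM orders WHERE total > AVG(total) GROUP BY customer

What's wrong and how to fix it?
Bug: AVG() is an aggregate; it can't sit directly in WHERE

Fix: Use a subquery for AVG and a HAVING MIN(...) filter so the condition holds for every row in the group

Corrected query:
SELECT customer FROM orders GROUP BY customer HAVING MIN(total) > (SELECT AVG(total) FROM orders)

Result:
customer
--------
Frank   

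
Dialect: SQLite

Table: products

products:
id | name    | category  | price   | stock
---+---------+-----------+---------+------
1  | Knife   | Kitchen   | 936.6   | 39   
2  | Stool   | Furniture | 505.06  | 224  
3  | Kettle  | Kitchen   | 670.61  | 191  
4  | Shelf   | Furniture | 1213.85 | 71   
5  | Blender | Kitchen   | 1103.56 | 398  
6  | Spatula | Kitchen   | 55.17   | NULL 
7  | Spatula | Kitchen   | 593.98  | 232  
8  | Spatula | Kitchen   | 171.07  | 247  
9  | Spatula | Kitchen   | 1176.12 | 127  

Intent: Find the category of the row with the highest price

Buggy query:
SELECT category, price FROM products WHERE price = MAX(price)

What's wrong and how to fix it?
Bug: WHERE is evaluated per row; an aggregate over the whole table isn't defined there

Fix: Wrap MAX in a scalar subquery so WHERE compares against a single value

Corrected query:
SELECT category, price FROM products WHERE price = (SELECT MAX(price) FROM products)

Result:
category  | price  
----------+--------
Furniture | 1213.85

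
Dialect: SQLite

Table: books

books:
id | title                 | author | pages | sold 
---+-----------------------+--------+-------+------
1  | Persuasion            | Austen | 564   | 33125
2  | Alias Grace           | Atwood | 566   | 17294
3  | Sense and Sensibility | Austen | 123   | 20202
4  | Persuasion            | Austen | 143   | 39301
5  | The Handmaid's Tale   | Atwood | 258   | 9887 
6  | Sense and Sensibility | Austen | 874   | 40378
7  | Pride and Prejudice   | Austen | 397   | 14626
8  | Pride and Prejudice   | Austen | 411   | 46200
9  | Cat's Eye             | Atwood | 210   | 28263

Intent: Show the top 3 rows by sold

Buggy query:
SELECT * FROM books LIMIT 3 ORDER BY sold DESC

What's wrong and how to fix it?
Bug: LIMIT must come after ORDER BY

Fix: Sort with ORDER BY, then apply LIMIT

Corrected query:
SELECT * FROM books ORDER BY sold DESC LIMIT 3

Result:
id | title                 | author | pages | sold 
---+-----------------------+--------+-------+------
8  | Pride and Prejudice   | Austen | 411   | 46200
6  | Sense and Sensibility | Austen | 874   | 40378
4  | Persuasion            | Austen | 143   | 39301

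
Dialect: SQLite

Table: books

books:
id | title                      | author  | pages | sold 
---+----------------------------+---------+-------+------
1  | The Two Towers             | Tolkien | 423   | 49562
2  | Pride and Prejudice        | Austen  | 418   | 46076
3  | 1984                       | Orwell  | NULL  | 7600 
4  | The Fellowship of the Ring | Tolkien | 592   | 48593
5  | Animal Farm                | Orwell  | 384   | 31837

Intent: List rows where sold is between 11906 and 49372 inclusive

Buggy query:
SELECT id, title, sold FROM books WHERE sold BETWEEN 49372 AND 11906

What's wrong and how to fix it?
Bug: BETWEEN expects the lower bound first; with 49372 AND 11906 the range is empty

Fix: Write BETWEEN 11906 AND 49372

Corrected query:
SELECT id, title, sold FROM books WHERE sold BETWEEN 11906 AND 49372

Result:
id | title                      | sold 
---+----------------------------+------
2  | Pride and Prejudice        | 46076
4  | The Fellowship of the Ring | 48593
5  | Animal Farm                | 31837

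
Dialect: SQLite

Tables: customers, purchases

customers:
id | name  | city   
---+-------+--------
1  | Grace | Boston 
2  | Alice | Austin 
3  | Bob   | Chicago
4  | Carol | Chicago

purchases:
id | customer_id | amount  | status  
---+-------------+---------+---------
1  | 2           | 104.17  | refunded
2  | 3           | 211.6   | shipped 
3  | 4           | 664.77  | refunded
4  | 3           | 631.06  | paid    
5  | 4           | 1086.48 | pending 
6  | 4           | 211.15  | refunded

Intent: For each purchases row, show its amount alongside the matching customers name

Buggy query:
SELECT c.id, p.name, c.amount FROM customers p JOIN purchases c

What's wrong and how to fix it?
Bug: JOIN with no ON clause produces a cartesian product; every purchases row pairs with every customers row

Fix: Add ON c.customer_id = p.id to the JOIN

Corrected query:
SELECT c.id, p.name, c.amount FROM customers p JOIN purchases c ON c.customer_id = p.id

Result:
id | name  | amount 
---+-------+--------
1  | Alice | 104.17 
2  | Bob   | 211.6  
3  | Carol | 664.77 
4  | Bob   | 631.06 
5  | Carol | 1086.48
6  | Carol | 211.15 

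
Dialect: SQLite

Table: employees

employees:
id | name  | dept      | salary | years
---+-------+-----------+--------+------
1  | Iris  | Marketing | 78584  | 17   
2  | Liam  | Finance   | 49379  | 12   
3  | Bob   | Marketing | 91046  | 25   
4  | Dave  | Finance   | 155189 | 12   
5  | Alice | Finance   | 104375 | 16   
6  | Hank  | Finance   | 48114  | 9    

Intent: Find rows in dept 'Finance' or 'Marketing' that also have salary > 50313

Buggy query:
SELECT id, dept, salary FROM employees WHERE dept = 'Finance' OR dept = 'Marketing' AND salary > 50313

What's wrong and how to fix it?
Bug: AND binds tighter than OR, so this parses as dept = 'Finance' OR (dept = 'Marketing' AND salary > 50313)

Fix: Group the OR with parentheses (or use IN), then AND the threshold

Corrected query:
SELECT id, dept, salary FROM employees WHERE (dept = 'Finance' OR dept = 'Marketing') AND salary > 50313

Result:
id | dept      | salary
---+-----------+-------
1  | Marketing | 78584 
3  | Marketing | 91046 
4  | Finance   | 155189
5  | Finance   | 104375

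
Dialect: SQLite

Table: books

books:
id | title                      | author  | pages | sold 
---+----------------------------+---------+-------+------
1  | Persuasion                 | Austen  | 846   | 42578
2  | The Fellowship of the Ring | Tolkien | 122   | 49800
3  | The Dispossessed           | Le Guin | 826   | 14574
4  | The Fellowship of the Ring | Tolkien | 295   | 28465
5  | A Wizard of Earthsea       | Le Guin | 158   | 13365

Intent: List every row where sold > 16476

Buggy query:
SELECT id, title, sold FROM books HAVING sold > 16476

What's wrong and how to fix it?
Bug: This is a non-aggregate query (no GROUP BY, no aggregates), so in SQLite the HAVING clause is invalid here; a row-level condition belongs in WHERE

Fix: Replace HAVING with WHERE since the condition applies to individual rows

Corrected query:
SELECT id, title, sold FROM books WHERE sold > 16476

Result:
id | title                      | sold 
---+----------------------------+------
1  | Persuasion                 | 42578
2  | The Fellowship of the Ring | 49800
4  | The Fellowship of the Ring | 28465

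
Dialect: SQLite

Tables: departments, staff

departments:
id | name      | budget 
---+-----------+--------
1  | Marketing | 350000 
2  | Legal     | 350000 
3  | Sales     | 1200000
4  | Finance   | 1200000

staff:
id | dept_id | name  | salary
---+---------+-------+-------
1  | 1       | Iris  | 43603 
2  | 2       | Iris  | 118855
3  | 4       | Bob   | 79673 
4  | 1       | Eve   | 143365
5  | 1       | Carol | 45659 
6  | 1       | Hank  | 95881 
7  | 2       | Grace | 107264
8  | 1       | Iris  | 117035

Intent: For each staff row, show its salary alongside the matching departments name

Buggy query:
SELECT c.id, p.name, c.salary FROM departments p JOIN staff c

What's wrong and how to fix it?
Bug: Missing join condition: each staff row is matched to all departments rows instead of just its own

Fix: Specify the join condition linking the foreign key to the parent id

Corrected query:
SELECT c.id, p.name, c.salary FROM departments p JOIN staff c ON c.dept_id = p.id

Result:
id | name      | salary
---+-----------+-------
1  | Marketing | 43603 
2  | Legal     | 118855
3  | Finance   | 79673 
4  | Marketing | 143365
5  | Marketing | 45659 
6  | Marketing | 95881 
7  | Legal     | 107264
8  | Marketing | 117035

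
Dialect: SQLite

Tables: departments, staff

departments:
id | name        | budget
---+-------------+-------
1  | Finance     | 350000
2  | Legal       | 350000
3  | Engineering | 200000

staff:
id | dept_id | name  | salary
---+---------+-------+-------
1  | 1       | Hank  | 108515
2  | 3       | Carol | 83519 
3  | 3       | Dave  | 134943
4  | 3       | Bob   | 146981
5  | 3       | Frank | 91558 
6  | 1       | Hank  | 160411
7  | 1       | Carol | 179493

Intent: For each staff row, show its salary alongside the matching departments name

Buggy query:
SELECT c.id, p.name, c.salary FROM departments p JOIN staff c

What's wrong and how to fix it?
Bug: JOIN with no ON clause produces a cartesian product; every staff row pairs with every departments row

Fix: Specify the join condition linking the foreign key to the parent id

Corrected query:
SELECT c.id, p.name, c.salary FROM departments p JOIN staff c ON c.dept_id = p.id

Result:
id | name        | salary
---+-------------+-------
1  | Finance     | 108515
2  | Engineering | 83519 
3  | Engineering | 134943
4  | Engineering | 146981
5  | Engineering | 91558 
6  | Finance     | 160411
7  | Finance     | 179493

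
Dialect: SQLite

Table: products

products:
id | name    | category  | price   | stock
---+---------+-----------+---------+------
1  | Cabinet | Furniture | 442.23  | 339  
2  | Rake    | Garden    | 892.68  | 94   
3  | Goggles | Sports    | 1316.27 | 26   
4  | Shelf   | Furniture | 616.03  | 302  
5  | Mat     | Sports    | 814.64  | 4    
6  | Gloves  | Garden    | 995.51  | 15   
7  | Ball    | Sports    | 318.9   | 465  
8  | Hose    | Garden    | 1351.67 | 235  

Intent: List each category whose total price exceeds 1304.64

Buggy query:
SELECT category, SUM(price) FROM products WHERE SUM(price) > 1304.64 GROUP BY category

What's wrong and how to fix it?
Bug: WHERE runs before GROUP BY, so aggregates aren't available there

Fix: Use HAVING (which filters groups after aggregation) instead of WHERE

Corrected query:
SELECT category, SUM(price) FROM products GROUP BY category HAVING SUM(price) > 1304.64

Result:
category | SUM(price)
---------+-----------
Garden   | 3239.86   
Sports   | 2449.81   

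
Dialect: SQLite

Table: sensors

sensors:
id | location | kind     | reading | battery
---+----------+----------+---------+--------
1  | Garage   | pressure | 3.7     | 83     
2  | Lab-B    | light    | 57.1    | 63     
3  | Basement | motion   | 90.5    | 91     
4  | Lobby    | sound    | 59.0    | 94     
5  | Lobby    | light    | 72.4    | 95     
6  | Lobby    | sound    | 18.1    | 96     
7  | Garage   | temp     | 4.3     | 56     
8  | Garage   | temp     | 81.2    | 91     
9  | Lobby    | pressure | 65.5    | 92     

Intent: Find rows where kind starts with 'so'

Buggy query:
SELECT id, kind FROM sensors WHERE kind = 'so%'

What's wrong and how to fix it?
Bug: Wildcards only work with LIKE; '=' treats '%' as a literal character

Fix: Replace '=' with LIKE so 'so%' is treated as a pattern

Corrected query:
SELECT id, kind FROM sensors WHERE kind LIKE 'so%'

Result:
id | kind 
---+------
4  | sound
6  | sound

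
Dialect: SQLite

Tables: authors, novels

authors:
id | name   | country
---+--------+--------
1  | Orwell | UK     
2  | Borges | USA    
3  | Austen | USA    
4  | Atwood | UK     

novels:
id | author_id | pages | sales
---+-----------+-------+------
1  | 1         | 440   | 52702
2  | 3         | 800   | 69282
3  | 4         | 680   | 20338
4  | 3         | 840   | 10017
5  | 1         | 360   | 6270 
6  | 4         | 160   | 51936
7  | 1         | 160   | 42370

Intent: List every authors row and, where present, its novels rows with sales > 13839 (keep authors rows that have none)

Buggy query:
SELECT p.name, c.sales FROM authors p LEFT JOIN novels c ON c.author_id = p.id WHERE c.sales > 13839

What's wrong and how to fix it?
Bug: A WHERE condition on the right-hand table after LEFT JOIN drops unmatched parents

Fix: Move the right-table condition into the ON clause so unmatched parents are kept

Corrected query:
SELECT p.name, c.sales FROM authors p LEFT JOIN novels c ON c.author_id = p.id AND c.sales > 13839

Result:
name   | sales
-------+------
Orwell | 42370
Orwell | 52702
Borges | NULL 
Austen | 69282
Atwood | 20338
Atwood | 51936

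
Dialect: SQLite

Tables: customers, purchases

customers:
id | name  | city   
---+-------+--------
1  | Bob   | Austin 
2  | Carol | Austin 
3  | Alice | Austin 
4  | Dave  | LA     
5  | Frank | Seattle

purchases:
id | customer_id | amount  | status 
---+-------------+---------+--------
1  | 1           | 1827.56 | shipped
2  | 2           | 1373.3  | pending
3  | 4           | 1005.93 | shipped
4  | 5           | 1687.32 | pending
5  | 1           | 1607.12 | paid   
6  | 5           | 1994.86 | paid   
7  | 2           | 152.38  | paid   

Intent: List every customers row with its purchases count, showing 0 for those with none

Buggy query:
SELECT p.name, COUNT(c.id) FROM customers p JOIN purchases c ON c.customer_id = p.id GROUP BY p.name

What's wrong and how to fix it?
Bug: An inner join excludes parents with zero children

Fix: Switch to LEFT JOIN to retain unmatched parent rows

Corrected query:
SELECT p.name, COUNT(c.id) FROM customers p LEFT JOIN purchases c ON c.customer_id = p.id GROUP BY p.name

Result:
name  | COUNT(c.id)
------+------------
Alice | 0          
Bob   | 2          
Carol | 2          
Dave  | 1          
Frank | 2          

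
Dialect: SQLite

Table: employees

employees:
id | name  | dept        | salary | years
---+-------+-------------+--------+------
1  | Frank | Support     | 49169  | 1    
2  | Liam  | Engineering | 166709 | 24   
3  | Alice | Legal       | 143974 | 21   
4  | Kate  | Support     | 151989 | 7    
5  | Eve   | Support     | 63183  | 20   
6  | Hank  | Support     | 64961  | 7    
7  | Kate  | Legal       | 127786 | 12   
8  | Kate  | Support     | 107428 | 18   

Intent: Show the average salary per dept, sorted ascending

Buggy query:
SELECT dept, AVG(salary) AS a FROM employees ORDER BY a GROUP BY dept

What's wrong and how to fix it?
Bug: GROUP BY must precede ORDER BY

Fix: Reorder: SELECT … FROM … GROUP BY … ORDER BY …

Corrected query:
SELECT dept, AVG(salary) AS a FROM employees GROUP BY dept ORDER BY a

Result:
dept        | a     
------------+-------
Support     | 87346 
Legal       | 135880
Engineering | 166709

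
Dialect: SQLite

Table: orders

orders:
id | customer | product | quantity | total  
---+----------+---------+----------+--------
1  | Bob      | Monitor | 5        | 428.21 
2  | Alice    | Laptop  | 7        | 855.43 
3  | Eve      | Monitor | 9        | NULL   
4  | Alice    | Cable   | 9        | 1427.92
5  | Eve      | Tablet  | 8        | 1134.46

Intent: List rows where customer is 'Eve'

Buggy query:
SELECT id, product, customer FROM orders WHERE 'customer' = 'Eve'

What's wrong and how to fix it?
Bug: 'customer' in single quotes is a string literal, not the column; the comparison is literal-vs-literal and never true

Fix: Reference the column as customer without single quotes

Corrected query:
SELECT id, product, customer FROM orders WHERE customer = 'Eve'

Result:
id | product | customer
---+---------+---------
3  | Monitor | Eve     
5  | Tablet  | Eve     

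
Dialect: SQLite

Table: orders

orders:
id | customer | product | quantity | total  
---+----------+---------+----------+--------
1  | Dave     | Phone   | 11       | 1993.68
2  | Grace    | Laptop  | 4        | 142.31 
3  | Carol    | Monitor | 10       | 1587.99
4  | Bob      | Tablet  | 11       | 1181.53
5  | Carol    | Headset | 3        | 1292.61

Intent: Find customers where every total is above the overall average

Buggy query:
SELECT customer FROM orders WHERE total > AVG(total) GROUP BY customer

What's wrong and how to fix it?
Bug: WHERE evaluates per row before aggregation, so AVG() is unavailable

Fix: Use a subquery for AVG and a HAVING MIN(...) filter so the condition holds for every row in the group

Corrected query:
SELECT customer FROM orders GROUP BY customer HAVING MIN(total) > (SELECT AVG(total) FROM orders)

Result:
customer
--------
Carol   
Dave    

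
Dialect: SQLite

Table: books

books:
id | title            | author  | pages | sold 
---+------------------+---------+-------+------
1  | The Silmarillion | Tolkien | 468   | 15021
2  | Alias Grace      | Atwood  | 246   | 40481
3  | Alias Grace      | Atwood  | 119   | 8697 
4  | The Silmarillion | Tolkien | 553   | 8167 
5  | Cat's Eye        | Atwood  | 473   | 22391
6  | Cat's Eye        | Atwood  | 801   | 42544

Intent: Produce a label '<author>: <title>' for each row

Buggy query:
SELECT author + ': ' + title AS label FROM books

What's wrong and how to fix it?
Bug: '+' is numeric addition; on text columns SQLite converts them to 0 instead of concatenating

Fix: Use the || operator for string concatenation

Corrected query:
SELECT author || ': ' || title AS label FROM books

Result:
label                    
-------------------------
Tolkien: The Silmarillion
Atwood: Alias Grace      
Atwood: Alias Grace      
Tolkien: The Silmarillion
Atwood: Cat's Eye        
Atwood: Cat's Eye        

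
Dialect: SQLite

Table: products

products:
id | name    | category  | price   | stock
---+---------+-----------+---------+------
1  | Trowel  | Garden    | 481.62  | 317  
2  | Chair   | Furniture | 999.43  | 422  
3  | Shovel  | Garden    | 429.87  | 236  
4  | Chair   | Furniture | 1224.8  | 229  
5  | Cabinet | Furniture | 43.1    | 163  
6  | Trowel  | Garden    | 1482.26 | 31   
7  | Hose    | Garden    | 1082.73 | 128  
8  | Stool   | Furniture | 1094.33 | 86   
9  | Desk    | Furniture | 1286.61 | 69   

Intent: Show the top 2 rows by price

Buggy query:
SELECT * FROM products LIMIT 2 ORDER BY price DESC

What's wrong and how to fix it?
Bug: ORDER BY cannot follow LIMIT; LIMIT is the final clause

Fix: Swap the clauses: ORDER BY first, then LIMIT

Corrected query:
SELECT * FROM products ORDER BY price DESC LIMIT 2

Result:
id | name   | category  | price   | stock
---+--------+-----------+---------+------
6  | Trowel | Garden    | 1482.26 | 31   
9  | Desk   | Furniture | 1286.61 | 69   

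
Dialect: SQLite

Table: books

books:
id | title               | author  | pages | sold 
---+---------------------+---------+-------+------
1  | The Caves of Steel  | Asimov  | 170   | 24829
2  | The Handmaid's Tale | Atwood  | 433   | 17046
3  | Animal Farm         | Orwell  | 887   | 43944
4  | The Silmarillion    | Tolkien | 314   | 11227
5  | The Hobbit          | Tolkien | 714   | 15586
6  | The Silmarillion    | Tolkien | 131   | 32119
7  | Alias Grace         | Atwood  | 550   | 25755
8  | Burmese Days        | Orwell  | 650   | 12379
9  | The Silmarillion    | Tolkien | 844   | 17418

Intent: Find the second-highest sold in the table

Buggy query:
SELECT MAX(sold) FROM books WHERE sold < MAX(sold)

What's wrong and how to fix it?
Bug: The inner MAX is an aggregate inside WHERE, which is not allowed

Fix: Compute the overall MAX in a subquery, then take MAX of rows below it

Corrected query:
SELECT MAX(sold) FROM books WHERE sold < (SELECT MAX(sold) FROM books)

Result:
MAX(sold)
---------
32119    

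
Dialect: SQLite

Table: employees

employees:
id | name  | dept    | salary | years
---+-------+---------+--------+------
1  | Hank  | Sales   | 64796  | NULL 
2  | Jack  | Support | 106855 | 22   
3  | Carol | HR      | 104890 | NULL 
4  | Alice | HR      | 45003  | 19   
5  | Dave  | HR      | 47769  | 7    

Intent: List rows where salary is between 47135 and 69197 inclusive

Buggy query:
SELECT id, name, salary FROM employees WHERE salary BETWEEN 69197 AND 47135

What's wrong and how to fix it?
Bug: The bounds are reversed; BETWEEN a AND b requires a <= b to match anything

Fix: Write BETWEEN 47135 AND 69197

Corrected query:
SELECT id, name, salary FROM employees WHERE salary BETWEEN 47135 AND 69197

Result:
id | name | salary
---+------+-------
1  | Hank | 64796 
5  | Dave | 47769 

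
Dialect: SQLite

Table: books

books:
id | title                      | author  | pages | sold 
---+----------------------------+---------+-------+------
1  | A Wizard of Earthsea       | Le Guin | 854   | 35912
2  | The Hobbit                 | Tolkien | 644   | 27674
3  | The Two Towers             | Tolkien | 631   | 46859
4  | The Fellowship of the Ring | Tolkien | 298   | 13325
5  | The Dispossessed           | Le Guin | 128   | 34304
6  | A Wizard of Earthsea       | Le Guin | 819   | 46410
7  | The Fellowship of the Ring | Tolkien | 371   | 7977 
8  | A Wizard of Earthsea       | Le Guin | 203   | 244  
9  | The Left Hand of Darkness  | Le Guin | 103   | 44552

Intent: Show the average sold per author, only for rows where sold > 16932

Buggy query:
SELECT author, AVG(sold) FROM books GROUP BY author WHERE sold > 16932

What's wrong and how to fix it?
Bug: Row-level WHERE must come before GROUP BY in the clause order

Fix: Move the WHERE clause before GROUP BY

Corrected query:
SELECT author, AVG(sold) FROM books WHERE sold > 16932 GROUP BY author

Result:
author  | AVG(sold)
--------+----------
Le Guin | 40294.5  
Tolkien | 37266.5  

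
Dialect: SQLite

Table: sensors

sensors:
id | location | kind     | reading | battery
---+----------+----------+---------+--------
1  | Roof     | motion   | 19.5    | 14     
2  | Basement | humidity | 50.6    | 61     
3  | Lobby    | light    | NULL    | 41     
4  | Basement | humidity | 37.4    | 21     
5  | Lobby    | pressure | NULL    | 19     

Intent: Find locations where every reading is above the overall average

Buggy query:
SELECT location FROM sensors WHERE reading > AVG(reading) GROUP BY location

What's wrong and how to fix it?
Bug: WHERE evaluates per row before aggregation, so AVG() is unavailable

Fix: Compute the overall average in a scalar subquery and compare each group's MIN against it in HAVING

Corrected query:
SELECT location FROM sensors GROUP BY location HAVING MIN(reading) > (SELECT AVG(reading) FROM sensors)

Result:
location
--------
Basement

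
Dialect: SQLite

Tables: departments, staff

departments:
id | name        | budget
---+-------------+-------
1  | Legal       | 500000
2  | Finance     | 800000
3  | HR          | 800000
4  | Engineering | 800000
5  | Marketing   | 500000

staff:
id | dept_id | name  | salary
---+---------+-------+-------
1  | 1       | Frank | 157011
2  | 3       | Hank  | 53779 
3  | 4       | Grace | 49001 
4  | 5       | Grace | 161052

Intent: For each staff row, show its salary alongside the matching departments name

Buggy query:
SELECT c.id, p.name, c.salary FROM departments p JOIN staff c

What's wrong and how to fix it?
Bug: Missing join condition: each staff row is matched to all departments rows instead of just its own

Fix: Add ON c.dept_id = p.id to the JOIN

Corrected query:
SELECT c.id, p.name, c.salary FROM departments p JOIN staff c ON c.dept_id = p.id

Result:
id | name        | salary
---+-------------+-------
1  | Legal       | 157011
2  | HR          | 53779 
3  | Engineering | 49001 
4  | Marketing   | 161052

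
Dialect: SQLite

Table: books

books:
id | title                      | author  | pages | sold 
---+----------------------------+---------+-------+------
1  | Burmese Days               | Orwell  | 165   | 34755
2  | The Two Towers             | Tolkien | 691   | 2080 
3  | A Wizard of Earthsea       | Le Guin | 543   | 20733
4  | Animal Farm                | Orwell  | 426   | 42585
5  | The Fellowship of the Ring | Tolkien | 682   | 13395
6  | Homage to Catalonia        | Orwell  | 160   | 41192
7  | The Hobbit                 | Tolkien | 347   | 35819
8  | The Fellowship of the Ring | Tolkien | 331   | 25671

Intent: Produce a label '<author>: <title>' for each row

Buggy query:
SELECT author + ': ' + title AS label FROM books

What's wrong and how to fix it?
Bug: SQLite uses || for string concatenation; + coerces text to numbers (yielding 0)

Fix: Use the || operator for string concatenation

Corrected query:
SELECT author || ': ' || title AS label FROM books

Result:
label                              
-----------------------------------
Orwell: Burmese Days               
Tolkien: The Two Towers            
Le Guin: A Wizard of Earthsea      
Orwell: Animal Farm                
Tolkien: The Fellowship of the Ring
Orwell: Homage to Catalonia        
Tolkien: The Hobbit                
Tolkien: The Fellowship of the Ring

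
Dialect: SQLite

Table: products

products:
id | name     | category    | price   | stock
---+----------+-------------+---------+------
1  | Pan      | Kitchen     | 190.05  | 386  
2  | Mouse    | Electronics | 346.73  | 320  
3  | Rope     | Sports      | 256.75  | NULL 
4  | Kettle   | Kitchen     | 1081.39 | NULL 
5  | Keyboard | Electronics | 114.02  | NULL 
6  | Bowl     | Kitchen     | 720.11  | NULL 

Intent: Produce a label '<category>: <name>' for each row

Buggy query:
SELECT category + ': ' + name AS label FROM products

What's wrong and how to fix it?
Bug: SQLite uses || for string concatenation; + coerces text to numbers (yielding 0)

Fix: Replace + with || to concatenate text

Corrected query:
SELECT category || ': ' || name AS label FROM products

Result:
label                
---------------------
Kitchen: Pan         
Electronics: Mouse   
Sports: Rope         
Kitchen: Kettle      
Electronics: Keyboard
Kitchen: Bowl        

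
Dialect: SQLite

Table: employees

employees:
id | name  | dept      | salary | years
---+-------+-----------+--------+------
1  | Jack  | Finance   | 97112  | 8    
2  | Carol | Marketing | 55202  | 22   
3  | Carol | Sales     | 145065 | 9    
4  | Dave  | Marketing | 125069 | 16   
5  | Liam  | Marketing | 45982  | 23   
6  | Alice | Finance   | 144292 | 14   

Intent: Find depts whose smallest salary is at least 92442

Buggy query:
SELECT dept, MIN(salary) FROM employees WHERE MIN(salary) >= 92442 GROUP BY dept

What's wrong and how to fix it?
Bug: Aggregates like MIN are computed per group after WHERE runs

Fix: Replace WHERE with HAVING after the GROUP BY

Corrected query:
SELECT dept, MIN(salary) FROM employees GROUP BY dept HAVING MIN(salary) >= 92442

Result:
dept    | MIN(salary)
--------+------------
Finance | 97112      
Sales   | 145065     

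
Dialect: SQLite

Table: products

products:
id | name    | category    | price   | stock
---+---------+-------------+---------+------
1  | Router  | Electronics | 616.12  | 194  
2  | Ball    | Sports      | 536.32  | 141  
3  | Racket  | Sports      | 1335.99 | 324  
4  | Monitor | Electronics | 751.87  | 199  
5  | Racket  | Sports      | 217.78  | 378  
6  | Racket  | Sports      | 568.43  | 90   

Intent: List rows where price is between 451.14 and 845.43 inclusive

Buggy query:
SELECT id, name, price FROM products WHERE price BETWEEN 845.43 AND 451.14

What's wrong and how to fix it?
Bug: BETWEEN expects the lower bound first; with 845.43 AND 451.14 the range is empty

Fix: Swap the bounds so the smaller value comes first

Corrected query:
SELECT id, name, price FROM products WHERE price BETWEEN 451.14 AND 845.43

Result:
id | name    | price 
---+---------+-------
1  | Router  | 616.12
2  | Ball    | 536.32
4  | Monitor | 751.87
6  | Racket  | 568.43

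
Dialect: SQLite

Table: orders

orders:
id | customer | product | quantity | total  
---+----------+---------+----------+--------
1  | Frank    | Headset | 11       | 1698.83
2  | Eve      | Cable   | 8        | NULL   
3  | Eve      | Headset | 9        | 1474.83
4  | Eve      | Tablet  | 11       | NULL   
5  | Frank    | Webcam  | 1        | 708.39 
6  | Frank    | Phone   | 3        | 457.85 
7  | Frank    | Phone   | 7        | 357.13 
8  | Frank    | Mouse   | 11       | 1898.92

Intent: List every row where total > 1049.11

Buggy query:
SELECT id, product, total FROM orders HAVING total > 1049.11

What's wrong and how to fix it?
Bug: This is a non-aggregate query (no GROUP BY, no aggregates), so in SQLite the HAVING clause is invalid here; a row-level condition belongs in WHERE

Fix: Use WHERE for row-level filtering

Corrected query:
SELECT id, product, total FROM orders WHERE total > 1049.11

Result:
id | product | total  
---+---------+--------
1  | Headset | 1698.83
3  | Headset | 1474.83
8  | Mouse   | 1898.92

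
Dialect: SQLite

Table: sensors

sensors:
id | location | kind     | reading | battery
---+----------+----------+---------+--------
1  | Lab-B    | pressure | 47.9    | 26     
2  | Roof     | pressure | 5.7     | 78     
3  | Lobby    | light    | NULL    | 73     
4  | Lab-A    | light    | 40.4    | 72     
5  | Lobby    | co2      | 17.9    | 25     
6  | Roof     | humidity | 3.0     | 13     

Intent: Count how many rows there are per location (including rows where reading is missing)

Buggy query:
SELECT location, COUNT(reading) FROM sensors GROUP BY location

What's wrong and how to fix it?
Bug: COUNT(column) counts non-NULL values only; rows with NULL reading aren't counted

Fix: Replace COUNT(reading) with COUNT(*)

Corrected query:
SELECT location, COUNT(*) FROM sensors GROUP BY location

Result:
location | COUNT(*)
---------+---------
Lab-A    | 1       
Lab-B    | 1       
Lobby    | 2       
Roof     | 2       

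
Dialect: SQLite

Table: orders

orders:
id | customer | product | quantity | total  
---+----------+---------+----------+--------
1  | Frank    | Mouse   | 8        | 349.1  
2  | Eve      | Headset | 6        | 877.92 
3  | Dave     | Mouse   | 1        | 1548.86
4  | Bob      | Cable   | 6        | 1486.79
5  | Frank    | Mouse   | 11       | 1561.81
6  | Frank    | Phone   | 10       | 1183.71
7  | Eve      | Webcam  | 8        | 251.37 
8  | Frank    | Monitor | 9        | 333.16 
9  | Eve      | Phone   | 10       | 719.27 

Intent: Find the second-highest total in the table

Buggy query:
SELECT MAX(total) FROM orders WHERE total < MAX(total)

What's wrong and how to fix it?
Bug: The inner MAX is an aggregate inside WHERE, which is not allowed

Fix: Put the inner MAX in a scalar subquery

Corrected query:
SELECT MAX(total) FROM orders WHERE total < (SELECT MAX(total) FROM orders)

Result:
MAX(total)
----------
1548.86   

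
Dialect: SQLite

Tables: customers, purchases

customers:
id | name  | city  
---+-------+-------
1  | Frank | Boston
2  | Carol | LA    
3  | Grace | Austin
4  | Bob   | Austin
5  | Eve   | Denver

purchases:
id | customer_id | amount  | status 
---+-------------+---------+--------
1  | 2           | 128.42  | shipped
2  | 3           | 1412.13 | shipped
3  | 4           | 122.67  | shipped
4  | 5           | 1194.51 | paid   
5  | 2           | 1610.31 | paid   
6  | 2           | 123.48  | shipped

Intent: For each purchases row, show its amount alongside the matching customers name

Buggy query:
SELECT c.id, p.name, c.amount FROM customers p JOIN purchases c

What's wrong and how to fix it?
Bug: JOIN with no ON clause produces a cartesian product; every purchases row pairs with every customers row

Fix: Add ON c.customer_id = p.id to the JOIN

Corrected query:
SELECT c.id, p.name, c.amount FROM customers p JOIN purchases c ON c.customer_id = p.id

Result:
id | name  | amount 
---+-------+--------
1  | Carol | 128.42 
2  | Grace | 1412.13
3  | Bob   | 122.67 
4  | Eve   | 1194.51
5  | Carol | 1610.31
6  | Carol | 123.48 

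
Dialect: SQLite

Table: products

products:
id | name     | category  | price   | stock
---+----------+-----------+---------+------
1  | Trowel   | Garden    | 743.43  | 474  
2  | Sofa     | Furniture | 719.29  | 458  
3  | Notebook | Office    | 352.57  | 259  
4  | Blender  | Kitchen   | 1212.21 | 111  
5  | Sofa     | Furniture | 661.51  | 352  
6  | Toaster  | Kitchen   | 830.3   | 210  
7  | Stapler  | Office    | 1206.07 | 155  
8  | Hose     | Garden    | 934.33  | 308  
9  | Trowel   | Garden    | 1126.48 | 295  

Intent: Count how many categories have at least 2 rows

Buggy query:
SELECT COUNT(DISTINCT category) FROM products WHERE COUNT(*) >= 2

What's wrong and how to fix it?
Bug: WHERE filters individual rows, not groups, so a group-level COUNT is invalid there

Fix: Use a subquery that GROUPs and filters with HAVING, then count its rows

Corrected query:
SELECT COUNT(*) FROM (SELECT category FROM products GROUP BY category HAVING COUNT(*) >= 2)

Result:
COUNT(*)
--------
4       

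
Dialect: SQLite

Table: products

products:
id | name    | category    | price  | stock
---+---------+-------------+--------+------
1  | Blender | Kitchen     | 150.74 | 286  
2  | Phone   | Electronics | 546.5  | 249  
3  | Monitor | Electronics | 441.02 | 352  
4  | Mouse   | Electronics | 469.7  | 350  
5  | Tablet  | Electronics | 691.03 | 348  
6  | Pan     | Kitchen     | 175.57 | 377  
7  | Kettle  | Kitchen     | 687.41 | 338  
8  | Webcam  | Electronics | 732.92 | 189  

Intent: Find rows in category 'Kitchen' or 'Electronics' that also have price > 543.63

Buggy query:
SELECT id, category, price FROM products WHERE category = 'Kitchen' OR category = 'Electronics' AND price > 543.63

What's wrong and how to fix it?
Bug: Without parentheses, AND is evaluated before OR, so the price filter only applies to the 'Electronics' branch

Fix: Add parentheses around the OR so the AND applies to both alternatives

Corrected query:
SELECT id, category, price FROM products WHERE (category = 'Kitchen' OR category = 'Electronics') AND price > 543.63

Result:
id | category    | price 
---+-------------+-------
2  | Electronics | 546.5 
5  | Electronics | 691.03
7  | Kitchen     | 687.41
8  | Electronics | 732.92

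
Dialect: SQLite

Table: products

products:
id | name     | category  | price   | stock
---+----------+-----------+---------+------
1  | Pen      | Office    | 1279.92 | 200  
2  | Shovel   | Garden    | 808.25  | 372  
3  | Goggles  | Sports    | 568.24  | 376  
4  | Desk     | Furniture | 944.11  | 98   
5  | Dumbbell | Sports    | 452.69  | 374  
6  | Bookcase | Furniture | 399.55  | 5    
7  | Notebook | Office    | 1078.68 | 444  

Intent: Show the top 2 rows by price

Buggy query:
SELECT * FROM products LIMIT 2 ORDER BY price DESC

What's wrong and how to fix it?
Bug: LIMIT must come after ORDER BY

Fix: Swap the clauses: ORDER BY first, then LIMIT

Corrected query:
SELECT * FROM products ORDER BY price DESC LIMIT 2

Result:
id | name     | category | price   | stock
---+----------+----------+---------+------
1  | Pen      | Office   | 1279.92 | 200  
7  | Notebook | Office   | 1078.68 | 444  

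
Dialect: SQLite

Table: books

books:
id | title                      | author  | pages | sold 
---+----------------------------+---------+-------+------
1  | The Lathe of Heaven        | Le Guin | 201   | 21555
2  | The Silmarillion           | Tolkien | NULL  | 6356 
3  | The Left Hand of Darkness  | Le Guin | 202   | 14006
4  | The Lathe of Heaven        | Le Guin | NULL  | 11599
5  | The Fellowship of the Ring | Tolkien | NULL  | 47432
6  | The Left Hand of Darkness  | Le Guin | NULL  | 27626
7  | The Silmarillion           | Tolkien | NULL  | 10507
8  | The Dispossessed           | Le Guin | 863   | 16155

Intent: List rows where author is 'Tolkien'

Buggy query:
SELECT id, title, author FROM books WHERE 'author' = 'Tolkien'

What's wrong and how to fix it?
Bug: 'author' in single quotes is a string literal, not the column; the comparison is literal-vs-literal and never true

Fix: Reference the column as author without single quotes

Corrected query:
SELECT id, title, author FROM books WHERE author = 'Tolkien'

Result:
id | title                      | author 
---+----------------------------+--------
2  | The Silmarillion           | Tolkien
5  | The Fellowship of the Ring | Tolkien
7  | The Silmarillion           | Tolkien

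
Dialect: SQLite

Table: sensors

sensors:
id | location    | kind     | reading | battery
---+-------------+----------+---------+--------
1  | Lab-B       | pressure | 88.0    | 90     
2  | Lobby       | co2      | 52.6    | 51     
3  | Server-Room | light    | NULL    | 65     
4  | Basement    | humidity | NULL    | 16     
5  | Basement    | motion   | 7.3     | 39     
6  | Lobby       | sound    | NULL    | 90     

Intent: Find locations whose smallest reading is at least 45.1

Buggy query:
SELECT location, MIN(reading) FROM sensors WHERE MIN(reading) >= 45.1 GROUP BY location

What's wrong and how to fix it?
Bug: Aggregates like MIN are computed per group after WHERE runs

Fix: Use HAVING for the per-group MIN condition

Corrected query:
SELECT location, MIN(reading) FROM sensors GROUP BY location HAVING MIN(reading) >= 45.1

Result:
location | MIN(reading)
---------+-------------
Lab-B    | 88          
Lobby    | 52.6        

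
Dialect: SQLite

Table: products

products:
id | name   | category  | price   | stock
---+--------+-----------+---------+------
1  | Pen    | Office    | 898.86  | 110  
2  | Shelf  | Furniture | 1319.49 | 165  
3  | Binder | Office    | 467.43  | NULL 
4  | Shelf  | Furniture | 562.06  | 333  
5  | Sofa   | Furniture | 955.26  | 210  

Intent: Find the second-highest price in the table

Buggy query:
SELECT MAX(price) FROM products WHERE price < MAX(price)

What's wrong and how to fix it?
Bug: The inner MAX is an aggregate inside WHERE, which is not allowed

Fix: Compute the overall MAX in a subquery, then take MAX of rows below it

Corrected query:
SELECT MAX(price) FROM products WHERE price < (SELECT MAX(price) FROM products)

Result:
MAX(price)
----------
955.26    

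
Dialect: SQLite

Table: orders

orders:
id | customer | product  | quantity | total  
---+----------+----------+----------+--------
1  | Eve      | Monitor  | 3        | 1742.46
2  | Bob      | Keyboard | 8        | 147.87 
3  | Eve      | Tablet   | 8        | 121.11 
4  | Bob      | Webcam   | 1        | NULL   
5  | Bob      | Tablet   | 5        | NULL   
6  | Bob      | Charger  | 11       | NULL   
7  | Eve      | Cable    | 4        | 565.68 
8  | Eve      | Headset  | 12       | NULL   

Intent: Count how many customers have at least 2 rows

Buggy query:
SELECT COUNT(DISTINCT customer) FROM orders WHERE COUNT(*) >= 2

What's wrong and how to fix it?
Bug: COUNT(*) cannot appear in WHERE; the per-group count doesn't exist yet

Fix: Group first with HAVING COUNT(*) >= 2, then COUNT the resulting groups

Corrected query:
SELECT COUNT(*) FROM (SELECT customer FROM orders GROUP BY customer HAVING COUNT(*) >= 2)

Result:
COUNT(*)
--------
2       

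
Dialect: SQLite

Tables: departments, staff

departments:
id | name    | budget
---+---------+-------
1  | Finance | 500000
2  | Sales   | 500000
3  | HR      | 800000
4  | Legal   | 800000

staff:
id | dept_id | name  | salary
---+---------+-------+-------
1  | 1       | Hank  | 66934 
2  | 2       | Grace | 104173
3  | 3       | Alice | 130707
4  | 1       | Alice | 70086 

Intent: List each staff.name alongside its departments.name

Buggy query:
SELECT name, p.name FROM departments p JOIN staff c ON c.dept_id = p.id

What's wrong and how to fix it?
Bug: 'name' exists in both joined tables, so the database can't tell which one is meant

Fix: Qualify the column with its table alias (c.name)

Corrected query:
SELECT c.name, p.name FROM departments p JOIN staff c ON c.dept_id = p.id

Result:
name  | name   
------+--------
Hank  | Finance
Grace | Sales  
Alice | HR     
Alice | Finance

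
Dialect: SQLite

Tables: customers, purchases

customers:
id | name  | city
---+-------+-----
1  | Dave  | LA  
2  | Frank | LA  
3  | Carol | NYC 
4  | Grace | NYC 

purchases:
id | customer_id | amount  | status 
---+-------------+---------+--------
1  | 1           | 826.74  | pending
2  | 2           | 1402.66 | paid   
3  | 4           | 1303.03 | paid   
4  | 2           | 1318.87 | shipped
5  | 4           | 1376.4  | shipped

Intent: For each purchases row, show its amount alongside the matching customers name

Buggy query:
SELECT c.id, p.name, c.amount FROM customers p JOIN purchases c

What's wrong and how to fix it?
Bug: JOIN with no ON clause produces a cartesian product; every purchases row pairs with every customers row

Fix: Specify the join condition linking the foreign key to the parent id

Corrected query:
SELECT c.id, p.name, c.amount FROM customers p JOIN purchases c ON c.customer_id = p.id

Result:
id | name  | amount 
---+-------+--------
1  | Dave  | 826.74 
2  | Frank | 1402.66
3  | Grace | 1303.03
4  | Frank | 1318.87
5  | Grace | 1376.4 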